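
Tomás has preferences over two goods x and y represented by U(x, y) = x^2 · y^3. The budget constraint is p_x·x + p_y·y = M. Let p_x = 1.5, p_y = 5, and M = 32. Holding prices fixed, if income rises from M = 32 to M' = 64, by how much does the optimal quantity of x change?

Δx* = 8.5333

Tangency: MRS = (2/3)·y/x = p_x/p_y.
So 2·p_y·y = 3·p_x·x; combined with the budget, a share 0.4 of income goes to x.
Demand: x*(p_x,p_y,M) = 0.4·M/p_x and y* = 0.6·M/p_y.
At p_x=1.5, p_y=5, M=32: x* = 0.4·32/1.5 = 8.5333.
At M' = 64: x* = 17.0667. Change: 17.0667 − 8.5333 = 8.5333.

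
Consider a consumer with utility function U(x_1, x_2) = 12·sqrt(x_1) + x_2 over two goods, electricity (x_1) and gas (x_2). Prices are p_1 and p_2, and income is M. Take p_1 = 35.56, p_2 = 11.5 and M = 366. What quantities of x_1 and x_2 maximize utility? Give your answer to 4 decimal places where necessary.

Utility is quasi-linear in x_2; the FOC for x_1 is 6/√x_1 = p_1/p_2.
Thus x_1* = (6·p_2/p_1)² — independent of M — with the rest of income spent on x_2.
Plugging in: x_1* = (6·11.5/35.56)² = 3.7651, x_2* = 20.1838.

x_1* = 3.7651, x_2* = 20.1838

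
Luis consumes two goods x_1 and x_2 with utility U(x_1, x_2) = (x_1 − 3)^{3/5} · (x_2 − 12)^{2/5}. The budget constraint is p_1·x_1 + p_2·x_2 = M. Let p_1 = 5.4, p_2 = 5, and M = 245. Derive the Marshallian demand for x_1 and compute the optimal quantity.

x_1* = 21.7556

This is Cobb-Douglas in (x_1−3, x_2−12): tangency gives 0.6·p_2·(x_2−12) = 0.4·p_1·(x_1−3).
After buying the subsistence bundle (3, 12), a share 0.6 of the remaining income goes to x_1: x_1* = 3 + 0.6·(M − 3p_1 − 12p_2)/p_1.
Discretionary income = 245 − 3·5.4 − 12·5 = 168.8; x_1* = 3 + 0.6·168.8/5.4 = 21.7556.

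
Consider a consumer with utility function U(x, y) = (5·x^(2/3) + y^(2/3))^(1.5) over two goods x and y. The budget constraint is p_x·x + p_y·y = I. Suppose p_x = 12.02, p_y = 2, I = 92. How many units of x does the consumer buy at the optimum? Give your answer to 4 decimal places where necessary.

x* = 5.938

MRS = MU_x/MU_y = 5·(y/x)^(1/3). Set equal to p_x/p_y.
Hence y/x = ((1/5)·p_x/p_y)^(1/(1/3)), i.e. raised to the 3 power.
With the ratio pinned down, the budget gives x* = I/(p_x + p_y·(y/x)) and y* = (y/x)·x*.
Numerically y/x = 1.736654, so x* = 92/(12.02 + 2·1.736654) = 5.938.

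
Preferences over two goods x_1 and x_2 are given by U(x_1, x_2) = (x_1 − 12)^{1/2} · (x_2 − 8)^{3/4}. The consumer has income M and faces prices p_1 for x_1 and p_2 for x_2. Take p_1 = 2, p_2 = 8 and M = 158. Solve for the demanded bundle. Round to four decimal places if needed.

Substituting into the budget: x_1* = 12 + 0.4·(M − 12·p_1 − 8·p_2)/p_1, and x_2* = 8 + 0.6·(…)/p_2.
Discretionary income = 158 − 12·2 − 8·8 = 70; x_1* = 12 + 0.4·70/2 = 26; x_2* = 8 + 0.6·70/8 = 13.25.

x_1* = 26, x_2* = 13.25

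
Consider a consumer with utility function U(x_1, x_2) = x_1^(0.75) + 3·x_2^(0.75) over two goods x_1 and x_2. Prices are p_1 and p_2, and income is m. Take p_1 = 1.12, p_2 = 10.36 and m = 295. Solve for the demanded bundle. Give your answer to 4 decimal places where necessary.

From the CES first-order condition, (1/3)·(x_2/x_1)^(0.25) = p_1/p_2.
Hence x_2/x_1 = (3·p_1/p_2)^(1/(0.25)), i.e. raised to the 4 power.
Substitute x_2 = (x_2/x_1)·x_1 into the budget: x_1* = m/(p_1 + p_2·(x_2/x_1)).
Numerically x_2/x_1 = 0.011064, so x_1* = 295/(1.12 + 10.36·0.011064) = 238.939 and x_2* = 0.011064·238.939 = 2.6437.

x_1* = 238.939, x_2* = 2.6437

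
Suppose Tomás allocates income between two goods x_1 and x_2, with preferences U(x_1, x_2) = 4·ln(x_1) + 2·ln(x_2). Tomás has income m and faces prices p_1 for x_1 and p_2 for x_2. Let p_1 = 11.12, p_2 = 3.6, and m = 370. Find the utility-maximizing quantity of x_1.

x_1* = 22.1823

MU_x_1/MU_x_2 = (4·x_2)/(2·x_1); tangency sets this equal to p_1/p_2.
Rearranging, p_2·x_2 = (1/2)·p_1·x_1. Substituting into the budget gives p_1·x_1·(1 + (1/2)) = m.
Demand: x_1*(p_1,p_2,m) = 2/3·m/p_1 and x_2* = 1/3·m/p_2.
At p_1=11.12, p_2=3.6, m=370: x_1* = 2/3·370/11.12 = 22.1823.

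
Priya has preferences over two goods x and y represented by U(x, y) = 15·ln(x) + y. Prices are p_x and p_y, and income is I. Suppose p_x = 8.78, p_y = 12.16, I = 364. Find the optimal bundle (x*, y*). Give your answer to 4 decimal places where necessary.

MU_x = 15/x, MU_y = 1. Tangency: 15/x = p_x/p_y.
So x*(p_x,p_y) = 15·p_y/p_x, independent of income; and y* = (I − 15·p_y)/p_y.
At the given prices: x* = 15·12.16/8.78 = 20.7745, and y* = 14.9342.

x* = 20.7745, y* = 14.9342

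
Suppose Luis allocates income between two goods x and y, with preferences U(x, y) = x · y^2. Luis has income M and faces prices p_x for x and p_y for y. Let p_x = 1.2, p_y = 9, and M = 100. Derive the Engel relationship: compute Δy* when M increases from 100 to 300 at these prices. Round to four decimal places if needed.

Demand: x*(p_x,p_y,M) = 1/3·M/p_x and y* = 2/3·M/p_y.
At p_x=1.2, p_y=9, M=100: y* = 2/3·100/9 = 7.4074.
At M' = 300: y* = 22.2222. Change: 22.2222 − 7.4074 = 14.8148.

Δy* = 14.8148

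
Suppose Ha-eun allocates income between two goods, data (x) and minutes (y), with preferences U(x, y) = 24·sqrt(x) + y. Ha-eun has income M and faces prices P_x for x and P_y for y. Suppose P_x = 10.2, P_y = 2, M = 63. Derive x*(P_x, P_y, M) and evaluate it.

x* = 5.5363

Set MRS = P_x/P_y: 12·x^(−1/2) = P_x/P_y.
Solve: √x = 12·P_y/P_x, so x*(P_x,P_y) = (12·P_y/P_x)², and y* = (M − P_x·x*)/P_y.
Plugging in: x* = (12·2/10.2)² = 5.5363.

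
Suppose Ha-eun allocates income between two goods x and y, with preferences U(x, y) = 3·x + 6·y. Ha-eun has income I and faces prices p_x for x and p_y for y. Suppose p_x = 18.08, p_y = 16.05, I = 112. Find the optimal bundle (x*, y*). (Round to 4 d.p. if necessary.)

Perfect substitutes: compare marginal utility per dollar. 3/p_x vs 6/p_y → 0.1659 vs 0.3738.
y gives more utility per dollar, so spend all income on y: y* = I/p_y, x* = 0.
Numerically: x* = 0, y* = 6.9782.

x* = 0, y* = 6.9782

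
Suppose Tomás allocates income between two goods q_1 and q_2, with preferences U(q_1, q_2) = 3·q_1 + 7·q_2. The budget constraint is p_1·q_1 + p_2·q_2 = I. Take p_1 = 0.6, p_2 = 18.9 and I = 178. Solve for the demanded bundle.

q_1* = 296.6667, q_2* = 0

Perfect substitutes: compare marginal utility per dollar. 3/p_1 vs 7/p_2 → 5 vs 0.3704.
q_1 gives more utility per dollar, so spend all income on q_1: q_1* = I/p_1, q_2* = 0.
Numerically: q_1* = 296.6667, q_2* = 0.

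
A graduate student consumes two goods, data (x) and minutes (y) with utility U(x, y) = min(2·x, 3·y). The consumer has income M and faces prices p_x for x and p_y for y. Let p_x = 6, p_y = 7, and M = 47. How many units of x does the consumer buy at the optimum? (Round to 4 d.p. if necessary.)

x* = 4.4062

Demand: x*(p_x,p_y,M) = 3·M/(3·p_x + 2·p_y), y* = 2·M/(3·p_x + 2·p_y).
Here 3·6 + 2·7 = 32, giving x* = 4.4062.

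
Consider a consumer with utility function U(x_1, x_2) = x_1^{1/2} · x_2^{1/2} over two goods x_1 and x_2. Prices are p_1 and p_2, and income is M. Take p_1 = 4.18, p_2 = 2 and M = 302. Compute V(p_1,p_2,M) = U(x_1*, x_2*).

Demand: x_1*(p_1,p_2,M) = 0.5·M/p_1 and x_2* = 0.5·M/p_2.
At p_1=4.18, p_2=2, M=302: x_1* = 0.5·302/4.18 = 36.1244, x_2* = 75.5.
Utility at the optimum: U(36.1244, 75.5) = 52.2244.

V = 52.2244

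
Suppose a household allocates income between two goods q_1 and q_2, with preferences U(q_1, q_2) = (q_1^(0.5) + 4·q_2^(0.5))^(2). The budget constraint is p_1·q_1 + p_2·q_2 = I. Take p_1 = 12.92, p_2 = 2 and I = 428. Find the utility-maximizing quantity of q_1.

From the CES first-order condition, (1/4)·(q_2/q_1)^(0.5) = p_1/p_2.
Solve for the ratio: q_2/q_1 = [4·p_1/p_2]^(2).
With the ratio pinned down, the budget gives q_1* = I/(p_1 + p_2·(q_2/q_1)) and q_2* = (q_2/q_1)·q_1*.
Numerically q_2/q_1 = 667.7056, so q_1* = 428/(12.92 + 2·667.7056) = 0.3174.

q_1* = 0.3174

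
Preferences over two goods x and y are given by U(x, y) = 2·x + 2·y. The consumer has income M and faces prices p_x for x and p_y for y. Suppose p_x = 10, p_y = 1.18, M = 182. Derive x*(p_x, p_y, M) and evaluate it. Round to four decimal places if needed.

x* = 0

Linear utility — the consumer picks whichever good has higher MU/price: 2/10 = 0.2 vs 2/1.18 = 1.6949.
y gives more utility per dollar, so spend all income on y: y* = M/p_y, x* = 0.
Numerically: x* = 0, y* = 154.2373.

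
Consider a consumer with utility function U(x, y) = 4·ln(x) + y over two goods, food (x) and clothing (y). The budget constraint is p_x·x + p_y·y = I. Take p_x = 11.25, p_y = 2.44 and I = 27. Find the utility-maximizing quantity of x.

x* = 0.8676

So x*(p_x,p_y) = 4·p_y/p_x, independent of income; and y* = (I − 4·p_y)/p_y.
At the given prices: x* = 4·2.44/11.25 = 0.8676.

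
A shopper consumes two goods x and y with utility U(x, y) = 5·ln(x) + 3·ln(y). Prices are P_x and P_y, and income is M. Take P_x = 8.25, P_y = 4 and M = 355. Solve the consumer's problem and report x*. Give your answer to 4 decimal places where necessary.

MU_x/MU_y = (5·y)/(3·x); tangency sets this equal to P_x/P_y.
Rearranging, P_y·y = (3/5)·P_x·x. Substituting into the budget gives P_x·x·(1 + (3/5)) = M.
Demand: x*(P_x,P_y,M) = 0.625·M/P_x and y* = 0.375·M/P_y.
At P_x=8.25, P_y=4, M=355: x* = 0.625·355/8.25 = 26.8939.

x* = 26.8939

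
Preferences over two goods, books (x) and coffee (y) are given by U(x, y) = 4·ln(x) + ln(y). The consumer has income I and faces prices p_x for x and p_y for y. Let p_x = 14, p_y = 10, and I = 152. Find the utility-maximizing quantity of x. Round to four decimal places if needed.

The MRS is 4·y/x. Set MRS = p_x/p_y.
So 4·p_y·y = p_x·x; combined with the budget, a share 0.8 of income goes to x.
Demand: x*(p_x,p_y,I) = 0.8·I/p_x and y* = 0.2·I/p_y.
At p_x=14, p_y=10, I=152: x* = 0.8·152/14 = 8.6857.

x* = 8.6857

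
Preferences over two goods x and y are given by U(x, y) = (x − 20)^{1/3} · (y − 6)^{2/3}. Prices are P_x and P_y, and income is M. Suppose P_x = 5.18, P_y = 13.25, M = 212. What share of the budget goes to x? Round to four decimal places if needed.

share on x = 0.5341

This is Cobb-Douglas in (x−20, y−6): tangency gives 1/3·P_y·(y−6) = 2/3·P_x·(x−20).
After buying the subsistence bundle (20, 6), a share 1/3 of the remaining income goes to x: x* = 20 + 1/3·(M − 20P_x − 6P_y)/P_x.
Discretionary income = 212 − 20·5.18 − 6·13.25 = 28.9; x* = 20 + 1/3·28.9/5.18 = 21.8597; y* = 6 + 2/3·28.9/13.25 = 7.4541.
Expenditure on x: 5.18·21.8597 = 113.2333; share = 0.5341.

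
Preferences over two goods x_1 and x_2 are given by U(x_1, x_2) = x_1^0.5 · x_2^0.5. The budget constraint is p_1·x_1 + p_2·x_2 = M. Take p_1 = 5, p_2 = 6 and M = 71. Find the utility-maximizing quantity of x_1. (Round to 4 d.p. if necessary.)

Tangency: MRS = x_2/x_1 = p_1/p_2.
So 0.5·p_2·x_2 = 0.5·p_1·x_1; combined with the budget, a share 0.5 of income goes to x_1.
Demand: x_1*(p_1,p_2,M) = 0.5·M/p_1 and x_2* = 0.5·M/p_2.
At p_1=5, p_2=6, M=71: x_1* = 0.5·71/5 = 7.1.

x_1* = 7.1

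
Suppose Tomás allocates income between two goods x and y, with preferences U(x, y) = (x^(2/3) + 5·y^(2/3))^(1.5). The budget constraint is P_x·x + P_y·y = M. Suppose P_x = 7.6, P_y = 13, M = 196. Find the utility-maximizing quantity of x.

x* = 0.5899

With the ratio pinned down, the budget gives x* = M/(P_x + P_y·(y/x)) and y* = (y/x)·x*.
Numerically y/x = 24.975876, so x* = 196/(7.6 + 13·24.975876) = 0.5899.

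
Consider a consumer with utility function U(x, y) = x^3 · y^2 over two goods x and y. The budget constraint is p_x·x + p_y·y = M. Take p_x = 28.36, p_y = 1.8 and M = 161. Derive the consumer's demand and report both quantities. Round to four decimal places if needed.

MU_x/MU_y = (3·y)/(2·x); tangency sets this equal to p_x/p_y.
So 3·p_y·y = 2·p_x·x; combined with the budget, a share 0.6 of income goes to x.
Demand: x*(p_x,p_y,M) = 0.6·M/p_x and y* = 0.4·M/p_y.
At p_x=28.36, p_y=1.8, M=161: x* = 0.6·161/28.36 = 3.4062, y* = 35.7778.

x* = 3.4062, y* = 35.7778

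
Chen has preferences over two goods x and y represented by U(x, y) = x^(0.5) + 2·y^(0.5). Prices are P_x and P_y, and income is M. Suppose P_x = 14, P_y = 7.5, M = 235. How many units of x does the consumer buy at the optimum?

Numerically y/x = 13.937778, so x* = 235/(14 + 7.5·13.937778) = 1.9826.

x* = 1.9826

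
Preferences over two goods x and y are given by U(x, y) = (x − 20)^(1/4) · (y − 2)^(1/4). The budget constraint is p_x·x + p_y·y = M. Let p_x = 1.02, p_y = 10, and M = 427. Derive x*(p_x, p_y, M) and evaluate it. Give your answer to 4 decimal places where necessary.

x* = 209.5098

MRS = (y−2)/(x−20). Tangency with p_x/p_y gives y−2 = (p_x/p_y)·(x−20).
Substituting into the budget: x* = 20 + 0.5·(M − 20·p_x − 2·p_y)/p_x, and y* = 2 + 0.5·(…)/p_y.
Discretionary income = 427 − 20·1.02 − 2·10 = 386.6; x* = 20 + 0.5·386.6/1.02 = 209.5098.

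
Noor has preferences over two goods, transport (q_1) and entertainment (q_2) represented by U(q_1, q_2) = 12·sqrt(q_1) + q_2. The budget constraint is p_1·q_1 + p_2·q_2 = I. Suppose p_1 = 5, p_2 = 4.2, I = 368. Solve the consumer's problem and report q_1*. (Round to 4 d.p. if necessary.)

MU_q_1 = 6/√q_1, MU_q_2 = 1. Tangency: 6/√q_1 = p_1/p_2.
Thus q_1* = (6·p_2/p_1)² — independent of I — with the rest of income spent on q_2.
Plugging in: q_1* = (6·4.2/5)² = 25.4016.

q_1* = 25.4016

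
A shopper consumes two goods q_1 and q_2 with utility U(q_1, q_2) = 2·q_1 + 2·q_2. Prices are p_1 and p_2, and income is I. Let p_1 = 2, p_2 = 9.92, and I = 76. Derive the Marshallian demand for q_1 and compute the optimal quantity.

Perfect substitutes: compare marginal utility per dollar. 2/p_1 vs 2/p_2 → 1 vs 0.2016.
q_1 gives more utility per dollar, so spend all income on q_1: q_1* = I/p_1, q_2* = 0.
Numerically: q_1* = 38, q_2* = 0.

q_1* = 38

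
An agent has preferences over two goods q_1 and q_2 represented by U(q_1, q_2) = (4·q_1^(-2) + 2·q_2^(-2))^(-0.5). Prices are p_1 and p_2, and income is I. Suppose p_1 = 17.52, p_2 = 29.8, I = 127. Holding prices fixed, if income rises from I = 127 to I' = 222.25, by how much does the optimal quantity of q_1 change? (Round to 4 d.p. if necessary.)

Δq_1* = 2.5513

With the ratio pinned down, the budget gives q_1* = I/(p_1 + p_2·(q_2/q_1)) and q_2* = (q_2/q_1)·q_1*.
Numerically q_2/q_1 = 0.66491, so q_1* = 127/(17.52 + 29.8·0.66491) = 3.4017.
At I' = 222.25: q_1* = 5.953. Change: 5.953 − 3.4017 = 2.5513.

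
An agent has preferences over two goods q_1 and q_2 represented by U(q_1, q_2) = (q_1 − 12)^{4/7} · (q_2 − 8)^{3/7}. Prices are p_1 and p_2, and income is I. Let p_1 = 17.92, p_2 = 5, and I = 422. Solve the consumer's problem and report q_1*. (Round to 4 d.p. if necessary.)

q_1* = 17.324

This is Cobb-Douglas in (q_1−12, q_2−8): tangency gives 4/7·p_2·(q_2−8) = 3/7·p_1·(q_1−12).
Substituting into the budget: q_1* = 12 + 4/7·(I − 12·p_1 − 8·p_2)/p_1, and q_2* = 8 + 3/7·(…)/p_2.
Discretionary income = 422 − 12·17.92 − 8·5 = 166.96; q_1* = 12 + 4/7·166.96/17.92 = 17.324.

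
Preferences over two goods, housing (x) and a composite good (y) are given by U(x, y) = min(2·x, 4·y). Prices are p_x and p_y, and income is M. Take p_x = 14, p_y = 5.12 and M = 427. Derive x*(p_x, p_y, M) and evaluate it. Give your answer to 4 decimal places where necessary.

x* = 25.785

Leontief preferences: the optimum is at the kink where x/4 = y/2, i.e. y = (1/2)·x.
Budget: p_x·x + p_y·(1/2)·x = M, so (4·p_x + 2·p_y)·x = 4·M.
Demand: x*(p_x,p_y,M) = 4·M/(4·p_x + 2·p_y), y* = 2·M/(4·p_x + 2·p_y).
Here 4·14 + 2·5.12 = 66.24, giving x* = 25.785.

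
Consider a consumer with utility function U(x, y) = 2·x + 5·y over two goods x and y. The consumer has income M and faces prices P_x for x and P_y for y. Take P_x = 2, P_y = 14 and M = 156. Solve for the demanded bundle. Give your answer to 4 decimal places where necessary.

x* = 78, y* = 0

x gives more utility per dollar, so spend all income on x: x* = M/P_x, y* = 0.
Numerically: x* = 78, y* = 0.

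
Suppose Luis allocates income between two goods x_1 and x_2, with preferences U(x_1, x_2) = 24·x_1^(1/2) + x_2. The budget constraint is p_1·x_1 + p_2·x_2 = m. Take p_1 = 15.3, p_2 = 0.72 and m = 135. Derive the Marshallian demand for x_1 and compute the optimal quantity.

Set MRS = p_1/p_2: 12·x_1^(−1/2) = p_1/p_2.
Solve: √x_1 = 12·p_2/p_1, so x_1*(p_1,p_2) = (12·p_2/p_1)², and x_2* = (m − p_1·x_1*)/p_2.
Plugging in: x_1* = (12·0.72/15.3)² = 0.3189.

x_1* = 0.3189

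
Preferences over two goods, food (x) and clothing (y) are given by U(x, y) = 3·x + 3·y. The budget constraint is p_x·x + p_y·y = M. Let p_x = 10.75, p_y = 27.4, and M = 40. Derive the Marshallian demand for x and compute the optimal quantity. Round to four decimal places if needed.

x* = 3.7209

Perfect substitutes: compare marginal utility per dollar. 3/p_x vs 3/p_y → 0.2791 vs 0.1095.
x gives more utility per dollar, so spend all income on x: x* = M/p_x, y* = 0.
Numerically: x* = 3.7209, y* = 0.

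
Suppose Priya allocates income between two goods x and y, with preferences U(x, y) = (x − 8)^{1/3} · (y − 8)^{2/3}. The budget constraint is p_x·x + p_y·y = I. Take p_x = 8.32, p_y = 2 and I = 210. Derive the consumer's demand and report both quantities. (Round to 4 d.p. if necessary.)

x* = 13.1058, y* = 50.48

After buying the subsistence bundle (8, 8), a share 1/3 of the remaining income goes to x: x* = 8 + 1/3·(I − 8p_x − 8p_y)/p_x.
Discretionary income = 210 − 8·8.32 − 8·2 = 127.44; x* = 8 + 1/3·127.44/8.32 = 13.1058; y* = 8 + 2/3·127.44/2 = 50.48.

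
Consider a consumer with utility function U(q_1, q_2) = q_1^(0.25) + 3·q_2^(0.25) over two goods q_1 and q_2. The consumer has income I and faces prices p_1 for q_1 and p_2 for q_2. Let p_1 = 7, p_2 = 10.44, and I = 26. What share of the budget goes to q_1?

share on q_1 = 0.2089

From the CES first-order condition, (1/3)·(q_2/q_1)^(0.75) = p_1/p_2.
Hence q_2/q_1 = (3·p_1/p_2)^(1/(0.75)), i.e. raised to the 4/3 power.
With the ratio pinned down, the budget gives q_1* = I/(p_1 + p_2·(q_2/q_1)) and q_2* = (q_2/q_1)·q_1*.
Numerically q_2/q_1 = 2.53917, so q_1* = 26/(7 + 10.44·2.53917) = 0.7759 and q_2* = 2.53917·0.7759 = 1.9702.
Expenditure on q_1: 7·0.7759 = 5.4314; share = 0.2089.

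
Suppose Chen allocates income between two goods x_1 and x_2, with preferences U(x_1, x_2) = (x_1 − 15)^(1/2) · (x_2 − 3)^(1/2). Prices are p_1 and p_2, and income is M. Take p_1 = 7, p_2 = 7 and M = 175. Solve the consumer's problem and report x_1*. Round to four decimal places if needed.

This is Cobb-Douglas in (x_1−15, x_2−3): tangency gives 0.5·p_2·(x_2−3) = 0.5·p_1·(x_1−15).
Substituting into the budget: x_1* = 15 + 0.5·(M − 15·p_1 − 3·p_2)/p_1, and x_2* = 3 + 0.5·(…)/p_2.
Discretionary income = 175 − 15·7 − 3·7 = 49; x_1* = 15 + 0.5·49/7 = 18.5.

x_1* = 18.5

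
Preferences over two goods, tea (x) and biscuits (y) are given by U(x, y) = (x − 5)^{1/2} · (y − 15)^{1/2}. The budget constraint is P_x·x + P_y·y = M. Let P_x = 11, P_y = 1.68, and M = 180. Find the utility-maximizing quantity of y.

MRS = (y−15)/(x−5). Tangency with P_x/P_y gives y−15 = (P_x/P_y)·(x−5).
After buying the subsistence bundle (5, 15), a share 0.5 of the remaining income goes to x: x* = 5 + 0.5·(M − 5P_x − 15P_y)/P_x.
Discretionary income = 180 − 5·11 − 15·1.68 = 99.8; y* = 15 + 0.5·99.8/1.68 = 44.7024.

y* = 44.7024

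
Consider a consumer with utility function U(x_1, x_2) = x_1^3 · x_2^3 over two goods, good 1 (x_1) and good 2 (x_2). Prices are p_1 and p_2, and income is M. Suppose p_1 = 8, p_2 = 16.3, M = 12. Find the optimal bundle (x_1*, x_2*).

x_1* = 0.75, x_2* = 0.3681

Tangency: MRS = x_2/x_1 = p_1/p_2.
So 3·p_2·x_2 = 3·p_1·x_1; combined with the budget, a share 0.5 of income goes to x_1.
Demand: x_1*(p_1,p_2,M) = 0.5·M/p_1 and x_2* = 0.5·M/p_2.
At p_1=8, p_2=16.3, M=12: x_1* = 0.5·12/8 = 0.75, x_2* = 0.3681.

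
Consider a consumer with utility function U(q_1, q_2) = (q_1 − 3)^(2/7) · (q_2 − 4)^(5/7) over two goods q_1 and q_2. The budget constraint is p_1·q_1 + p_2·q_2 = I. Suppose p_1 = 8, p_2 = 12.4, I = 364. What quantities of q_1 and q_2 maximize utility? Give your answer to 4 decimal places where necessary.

q_1* = 13.3714, q_2* = 20.7281

Substituting into the budget: q_1* = 3 + 2/7·(I − 3·p_1 − 4·p_2)/p_1, and q_2* = 4 + 5/7·(…)/p_2.
Discretionary income = 364 − 3·8 − 4·12.4 = 290.4; q_1* = 3 + 2/7·290.4/8 = 13.3714; q_2* = 4 + 5/7·290.4/12.4 = 20.7281.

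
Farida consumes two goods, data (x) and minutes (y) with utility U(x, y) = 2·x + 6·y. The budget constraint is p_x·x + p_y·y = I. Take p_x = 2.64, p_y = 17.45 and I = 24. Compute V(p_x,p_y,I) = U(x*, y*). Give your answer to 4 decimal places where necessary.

Numerically: x* = 9.0909, y* = 0.
Utility at the optimum: U(9.0909, 0) = 18.1818.

V = 18.1818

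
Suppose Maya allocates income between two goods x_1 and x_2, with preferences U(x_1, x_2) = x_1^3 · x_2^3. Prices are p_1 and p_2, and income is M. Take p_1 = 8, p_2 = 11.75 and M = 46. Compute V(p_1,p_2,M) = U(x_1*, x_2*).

V = 178.2311

MU_x_1/MU_x_2 = (3·x_2)/(3·x_1); tangency sets this equal to p_1/p_2.
Rearranging, p_2·x_2 = p_1·x_1. Substituting into the budget gives p_1·x_1·(1 + 1) = M.
Demand: x_1*(p_1,p_2,M) = 0.5·M/p_1 and x_2* = 0.5·M/p_2.
At p_1=8, p_2=11.75, M=46: x_1* = 0.5·46/8 = 2.875, x_2* = 1.9574.
Utility at the optimum: U(2.875, 1.9574) = 178.2311.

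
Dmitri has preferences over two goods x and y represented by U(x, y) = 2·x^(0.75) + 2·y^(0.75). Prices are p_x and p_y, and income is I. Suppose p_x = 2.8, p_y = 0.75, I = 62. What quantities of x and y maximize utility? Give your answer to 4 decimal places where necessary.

MU_x ∝ 2·x^(-0.25), MU_y ∝ 2·y^(-0.25), so MRS = (y/x)^(0.25) = p_x/p_y.
Hence y/x = (p_x/p_y)^(1/(0.25)), i.e. raised to the 4 power.
Substitute y = (y/x)·x into the budget: x* = I/(p_x + p_y·(y/x)).
Numerically y/x = 194.261649, so x* = 62/(2.8 + 0.75·194.261649) = 0.4175 and y* = 194.261649·0.4175 = 81.1079.

x* = 0.4175, y* = 81.1079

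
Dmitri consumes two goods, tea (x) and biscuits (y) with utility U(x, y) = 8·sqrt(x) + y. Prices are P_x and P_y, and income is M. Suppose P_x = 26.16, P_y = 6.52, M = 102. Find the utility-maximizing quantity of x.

Plugging in: x* = (4·6.52/26.16)² = 0.9939.

x* = 0.9939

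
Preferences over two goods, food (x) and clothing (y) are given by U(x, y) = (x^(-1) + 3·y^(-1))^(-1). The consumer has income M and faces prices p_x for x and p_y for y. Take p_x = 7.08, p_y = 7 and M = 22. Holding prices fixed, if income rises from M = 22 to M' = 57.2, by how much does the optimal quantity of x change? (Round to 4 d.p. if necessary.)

Δx* = 1.8263

MU_x ∝ x^(-2), MU_y ∝ 3·y^(-2), so MRS = (1/3)·(y/x)^(2) = p_x/p_y.
Solve for the ratio: y/x = [3·p_x/p_y]^(0.5).
Substitute y = (y/x)·x into the budget: x* = M/(p_x + p_y·(y/x)).
Numerically y/x = 1.74192, so x* = 22/(7.08 + 7·1.74192) = 1.1415.
At M' = 57.2: x* = 2.9678. Change: 2.9678 − 1.1415 = 1.8263.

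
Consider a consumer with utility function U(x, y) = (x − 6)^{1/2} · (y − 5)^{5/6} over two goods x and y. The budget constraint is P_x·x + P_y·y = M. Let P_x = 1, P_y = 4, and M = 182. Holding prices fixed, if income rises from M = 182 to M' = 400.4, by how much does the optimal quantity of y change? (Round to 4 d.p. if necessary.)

Δy* = 34.125

Let x' = x−6, y' = y−5. MRS = (3/5)·y'/x' = P_x/P_y.
After buying the subsistence bundle (6, 5), a share 0.375 of the remaining income goes to x: x* = 6 + 0.375·(M − 6P_x − 5P_y)/P_x.
Discretionary income = 182 − 6·1 − 5·4 = 156; y* = 5 + 0.625·156/4 = 29.375.
At M' = 400.4: y* = 63.5. Change: 63.5 − 29.375 = 34.125.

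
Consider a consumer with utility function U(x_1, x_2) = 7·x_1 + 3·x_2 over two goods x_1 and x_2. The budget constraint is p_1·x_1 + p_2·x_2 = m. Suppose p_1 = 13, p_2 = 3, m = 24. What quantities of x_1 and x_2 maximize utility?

Linear utility — the consumer picks whichever good has higher MU/price: 7/13 = 0.5385 vs 3/3 = 1.
x_2 gives more utility per dollar, so spend all income on x_2: x_2* = m/p_2, x_1* = 0.
Numerically: x_1* = 0, x_2* = 8.

x_1* = 0, x_2* = 8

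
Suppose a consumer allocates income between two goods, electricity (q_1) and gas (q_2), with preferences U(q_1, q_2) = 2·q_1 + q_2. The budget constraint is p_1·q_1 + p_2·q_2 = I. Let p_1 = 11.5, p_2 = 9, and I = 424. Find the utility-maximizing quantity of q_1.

q_1* = 36.8696

q_1 gives more utility per dollar, so spend all income on q_1: q_1* = I/p_1, q_2* = 0.
Numerically: q_1* = 36.8696, q_2* = 0.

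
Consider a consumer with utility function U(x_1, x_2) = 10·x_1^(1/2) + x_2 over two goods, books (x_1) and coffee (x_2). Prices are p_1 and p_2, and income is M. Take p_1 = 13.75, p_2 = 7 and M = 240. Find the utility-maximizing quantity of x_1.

Solve: √x_1 = 5·p_2/p_1, so x_1*(p_1,p_2) = (5·p_2/p_1)², and x_2* = (M − p_1·x_1*)/p_2.
Plugging in: x_1* = (5·7/13.75)² = 6.4793.

x_1* = 6.4793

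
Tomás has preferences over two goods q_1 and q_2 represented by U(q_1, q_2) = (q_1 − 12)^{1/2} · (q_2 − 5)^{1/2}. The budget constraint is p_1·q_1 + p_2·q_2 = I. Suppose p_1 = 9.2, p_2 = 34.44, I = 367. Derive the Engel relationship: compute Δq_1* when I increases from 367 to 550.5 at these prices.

After buying the subsistence bundle (12, 5), a share 0.5 of the remaining income goes to q_1: q_1* = 12 + 0.5·(I − 12p_1 − 5p_2)/p_1.
Discretionary income = 367 − 12·9.2 − 5·34.44 = 84.4; q_1* = 12 + 0.5·84.4/9.2 = 16.587.
At I' = 550.5: q_1* = 26.5598. Change: 26.5598 − 16.587 = 9.9728.

Δq_1* = 9.9728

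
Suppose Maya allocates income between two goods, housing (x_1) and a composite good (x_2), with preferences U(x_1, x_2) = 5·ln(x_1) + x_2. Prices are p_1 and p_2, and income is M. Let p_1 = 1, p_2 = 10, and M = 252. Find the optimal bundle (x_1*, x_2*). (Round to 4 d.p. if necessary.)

x_1* = 50, x_2* = 20.2

Set MRS = p_1/p_2: (5/x_1)/1 = p_1/p_2.
So x_1*(p_1,p_2) = 5·p_2/p_1, independent of income; and x_2* = (M − 5·p_2)/p_2.
At the given prices: x_1* = 5·10/1 = 50, and x_2* = 20.2.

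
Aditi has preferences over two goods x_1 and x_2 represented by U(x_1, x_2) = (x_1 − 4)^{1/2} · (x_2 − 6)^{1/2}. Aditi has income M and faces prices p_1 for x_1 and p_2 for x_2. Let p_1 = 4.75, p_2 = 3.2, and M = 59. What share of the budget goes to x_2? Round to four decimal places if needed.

share on x_2 = 0.5017

This is Cobb-Douglas in (x_1−4, x_2−6): tangency gives 0.5·p_2·(x_2−6) = 0.5·p_1·(x_1−4).
After buying the subsistence bundle (4, 6), a share 0.5 of the remaining income goes to x_1: x_1* = 4 + 0.5·(M − 4p_1 − 6p_2)/p_1.
Discretionary income = 59 − 4·4.75 − 6·3.2 = 20.8; x_1* = 4 + 0.5·20.8/4.75 = 6.1895; x_2* = 6 + 0.5·20.8/3.2 = 9.25.
Expenditure on x_2: 3.2·9.25 = 29.6; share = 0.5017.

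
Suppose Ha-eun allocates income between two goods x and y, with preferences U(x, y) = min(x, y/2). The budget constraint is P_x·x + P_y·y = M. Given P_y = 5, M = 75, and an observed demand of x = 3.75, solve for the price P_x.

With perfect complements, no substitution: consume in ratio x:y = 1:2.
Budget: P_x·x + P_y·2·x = M, so (P_x + 2·P_y)·x = M.
Demand: x*(P_x,P_y,M) = M/(P_x + 2·P_y), y* = 2·M/(P_x + 2·P_y).
Set x* = 3.75 in the demand function and solve for P_x: P_x = 10.

P_x = 10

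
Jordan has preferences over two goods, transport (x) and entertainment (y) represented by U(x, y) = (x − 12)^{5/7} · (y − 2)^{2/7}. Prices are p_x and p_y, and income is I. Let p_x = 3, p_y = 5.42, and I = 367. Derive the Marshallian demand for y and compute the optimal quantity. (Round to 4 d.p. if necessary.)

y* = 18.8772

MRS = (5/2)·(y−2)/(x−12). Tangency with p_x/p_y gives y−2 = (2/5)·(p_x/p_y)·(x−12).
Substituting into the budget: x* = 12 + 5/7·(I − 12·p_x − 2·p_y)/p_x, and y* = 2 + 2/7·(…)/p_y.
Discretionary income = 367 − 12·3 − 2·5.42 = 320.16; y* = 2 + 2/7·320.16/5.42 = 18.8772.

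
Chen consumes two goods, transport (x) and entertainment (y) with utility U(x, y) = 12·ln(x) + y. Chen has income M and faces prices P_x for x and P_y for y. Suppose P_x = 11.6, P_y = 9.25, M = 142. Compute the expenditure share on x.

share on x = 0.7817

MU_x = 12/x, MU_y = 1. Tangency: 12/x = P_x/P_y.
So x*(P_x,P_y) = 12·P_y/P_x, independent of income; and y* = (M − 12·P_y)/P_y.
At the given prices: x* = 12·9.25/11.6 = 9.569, and y* = 3.3514.
Expenditure on x: 11.6·9.569 = 111; share = 0.7817.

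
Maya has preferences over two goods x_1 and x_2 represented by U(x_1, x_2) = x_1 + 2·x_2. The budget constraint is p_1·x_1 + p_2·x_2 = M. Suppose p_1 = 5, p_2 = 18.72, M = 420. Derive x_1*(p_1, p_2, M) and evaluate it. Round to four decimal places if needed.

x_1* = 84

Linear utility — the consumer picks whichever good has higher MU/price: 1/5 = 0.2 vs 2/18.72 = 0.1068.
x_1 gives more utility per dollar, so spend all income on x_1: x_1* = M/p_1, x_2* = 0.
Numerically: x_1* = 84, x_2* = 0.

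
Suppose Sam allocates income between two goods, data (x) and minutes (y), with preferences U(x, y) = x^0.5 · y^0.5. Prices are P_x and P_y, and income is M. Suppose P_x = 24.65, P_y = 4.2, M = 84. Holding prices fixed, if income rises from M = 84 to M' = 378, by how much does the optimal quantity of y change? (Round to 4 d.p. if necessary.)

MU_x/MU_y = (0.5·y)/(0.5·x); tangency sets this equal to P_x/P_y.
Rearranging, P_y·y = P_x·x. Substituting into the budget gives P_x·x·(1 + 1) = M.
Demand: x*(P_x,P_y,M) = 0.5·M/P_x and y* = 0.5·M/P_y.
At P_x=24.65, P_y=4.2, M=84: y* = 0.5·84/4.2 = 10.
At M' = 378: y* = 45. Change: 45 − 10 = 35.

Δy* = 35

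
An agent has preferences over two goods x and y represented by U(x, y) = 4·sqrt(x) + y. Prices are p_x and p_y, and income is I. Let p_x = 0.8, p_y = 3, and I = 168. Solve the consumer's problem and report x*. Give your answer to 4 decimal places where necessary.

Set MRS = p_x/p_y: 2·x^(−1/2) = p_x/p_y.
Thus x* = (2·p_y/p_x)² — independent of I — with the rest of income spent on y.
Plugging in: x* = (2·3/0.8)² = 56.25.

x* = 56.25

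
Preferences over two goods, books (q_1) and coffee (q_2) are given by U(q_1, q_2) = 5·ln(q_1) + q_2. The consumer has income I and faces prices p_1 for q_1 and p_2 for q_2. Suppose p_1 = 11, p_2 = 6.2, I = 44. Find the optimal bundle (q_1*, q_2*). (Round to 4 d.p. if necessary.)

q_1* = 2.8182, q_2* = 2.0968

MU_q_1 = 5/q_1, MU_q_2 = 1. Tangency: 5/q_1 = p_1/p_2.
So q_1*(p_1,p_2) = 5·p_2/p_1, independent of income; and q_2* = (I − 5·p_2)/p_2.
At the given prices: q_1* = 5·6.2/11 = 2.8182, and q_2* = 2.0968.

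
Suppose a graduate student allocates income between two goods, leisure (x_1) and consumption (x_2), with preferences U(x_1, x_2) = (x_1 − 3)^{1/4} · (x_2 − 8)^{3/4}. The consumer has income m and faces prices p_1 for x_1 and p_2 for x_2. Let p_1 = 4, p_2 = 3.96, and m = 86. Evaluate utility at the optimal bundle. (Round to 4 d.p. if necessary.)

Let x_1' = x_1−3, x_2' = x_2−8. MRS = (1/3)·x_2'/x_1' = p_1/p_2.
Substituting into the budget: x_1* = 3 + 0.25·(m − 3·p_1 − 8·p_2)/p_1, and x_2* = 8 + 0.75·(…)/p_2.
Discretionary income = 86 − 3·4 − 8·3.96 = 42.32; x_1* = 3 + 0.25·42.32/4 = 5.645; x_2* = 8 + 0.75·42.32/3.96 = 16.0152.
Utility at the optimum: U(5.645, 16.0152) = 6.0749.

V = 6.0749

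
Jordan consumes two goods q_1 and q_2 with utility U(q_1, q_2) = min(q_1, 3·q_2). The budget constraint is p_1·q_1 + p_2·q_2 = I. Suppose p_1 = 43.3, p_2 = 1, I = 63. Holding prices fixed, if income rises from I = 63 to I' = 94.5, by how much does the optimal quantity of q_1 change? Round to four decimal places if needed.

Δq_1* = 0.7219

Here 3·43.3 + 1 = 130.9, giving q_1* = 1.4439.
At I' = 94.5: q_1* = 2.1658. Change: 2.1658 − 1.4439 = 0.7219.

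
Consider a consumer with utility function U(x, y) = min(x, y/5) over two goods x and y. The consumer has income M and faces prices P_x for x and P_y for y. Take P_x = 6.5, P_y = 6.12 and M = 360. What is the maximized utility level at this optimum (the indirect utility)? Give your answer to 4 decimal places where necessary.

Leontief preferences: the optimum is at the kink where x/1 = y/5, i.e. y = 5·x.
Budget: P_x·x + P_y·5·x = M, so (P_x + 5·P_y)·x = M.
Demand: x*(P_x,P_y,M) = M/(P_x + 5·P_y), y* = 5·M/(P_x + 5·P_y).
Here 6.5 + 5·6.12 = 37.1, giving x* = 9.7035 and y* = 48.5175.
Utility at the optimum: U(9.7035, 48.5175) = 9.7035.

V = 9.7035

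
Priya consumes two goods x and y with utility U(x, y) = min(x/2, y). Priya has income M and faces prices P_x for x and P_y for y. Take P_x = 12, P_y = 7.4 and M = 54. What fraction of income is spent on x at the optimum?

share on x = 0.7643

With perfect complements, no substitution: consume in ratio x:y = 2:1.
Budget: P_x·x + P_y·(1/2)·x = M, so (2·P_x + P_y)·x = 2·M.
Demand: x*(P_x,P_y,M) = 2·M/(2·P_x + P_y), y* = M/(2·P_x + P_y).
Here 2·12 + 7.4 = 31.4, giving x* = 3.4395 and y* = 1.7197.
Expenditure on x: 12·3.4395 = 41.2739; share = 0.7643.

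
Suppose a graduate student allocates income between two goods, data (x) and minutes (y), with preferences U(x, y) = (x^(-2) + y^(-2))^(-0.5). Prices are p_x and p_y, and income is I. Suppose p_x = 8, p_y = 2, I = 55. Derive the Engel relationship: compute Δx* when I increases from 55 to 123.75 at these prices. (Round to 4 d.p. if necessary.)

MRS = MU_x/MU_y = (y/x)^(3). Set equal to p_x/p_y.
Solve for the ratio: y/x = [p_x/p_y]^(1/3).
With the ratio pinned down, the budget gives x* = I/(p_x + p_y·(y/x)) and y* = (y/x)·x*.
Numerically y/x = 1.587401, so x* = 55/(8 + 2·1.587401) = 4.9218.
At I' = 123.75: x* = 11.074. Change: 11.074 − 4.9218 = 6.1522.

Δx* = 6.1522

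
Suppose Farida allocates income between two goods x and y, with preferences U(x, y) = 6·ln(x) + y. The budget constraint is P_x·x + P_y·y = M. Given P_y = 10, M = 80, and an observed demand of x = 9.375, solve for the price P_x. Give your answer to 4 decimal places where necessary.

P_x = 6.4

Set MRS = P_x/P_y: (6/x)/1 = P_x/P_y.
So x*(P_x,P_y) = 6·P_y/P_x, independent of income; and y* = (M − 6·P_y)/P_y.
Set x* = 9.375 in the demand function and solve for P_x: P_x = 6.4.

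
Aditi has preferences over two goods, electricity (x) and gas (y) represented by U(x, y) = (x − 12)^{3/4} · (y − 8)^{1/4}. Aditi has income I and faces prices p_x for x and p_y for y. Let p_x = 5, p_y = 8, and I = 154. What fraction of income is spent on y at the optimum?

MRS = 3·(y−8)/(x−12). Tangency with p_x/p_y gives y−8 = (1/3)·(p_x/p_y)·(x−12).
Substituting into the budget: x* = 12 + 0.75·(I − 12·p_x − 8·p_y)/p_x, and y* = 8 + 0.25·(…)/p_y.
Discretionary income = 154 − 12·5 − 8·8 = 30; x* = 12 + 0.75·30/5 = 16.5; y* = 8 + 0.25·30/8 = 8.9375.
Expenditure on y: 8·8.9375 = 71.5; share = 0.4643.

share on y = 0.4643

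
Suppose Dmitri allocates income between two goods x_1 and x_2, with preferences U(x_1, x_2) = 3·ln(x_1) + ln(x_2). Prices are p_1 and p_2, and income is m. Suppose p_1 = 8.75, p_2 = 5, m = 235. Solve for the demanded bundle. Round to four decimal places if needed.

x_1* = 20.1429, x_2* = 11.75

MU_x_1/MU_x_2 = (3·x_2)/(x_1); tangency sets this equal to p_1/p_2.
Rearranging, p_2·x_2 = (1/3)·p_1·x_1. Substituting into the budget gives p_1·x_1·(1 + (1/3)) = m.
Demand: x_1*(p_1,p_2,m) = 0.75·m/p_1 and x_2* = 0.25·m/p_2.
At p_1=8.75, p_2=5, m=235: x_1* = 0.75·235/8.75 = 20.1429, x_2* = 11.75.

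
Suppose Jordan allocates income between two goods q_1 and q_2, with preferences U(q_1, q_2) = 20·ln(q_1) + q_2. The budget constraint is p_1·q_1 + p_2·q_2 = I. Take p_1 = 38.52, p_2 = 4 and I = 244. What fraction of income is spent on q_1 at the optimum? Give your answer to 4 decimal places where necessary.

So q_1*(p_1,p_2) = 20·p_2/p_1, independent of income; and q_2* = (I − 20·p_2)/p_2.
At the given prices: q_1* = 20·4/38.52 = 2.0768, and q_2* = 41.
Expenditure on q_1: 38.52·2.0768 = 80; share = 0.3279.

share on q_1 = 0.3279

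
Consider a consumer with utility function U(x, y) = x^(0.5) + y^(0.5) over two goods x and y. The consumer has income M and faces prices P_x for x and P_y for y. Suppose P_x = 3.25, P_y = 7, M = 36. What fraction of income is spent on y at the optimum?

MU_x ∝ x^(-0.5), MU_y ∝ y^(-0.5), so MRS = (y/x)^(0.5) = P_x/P_y.
Hence y/x = (P_x/P_y)^(1/(0.5)), i.e. raised to the 2 power.
With the ratio pinned down, the budget gives x* = M/(P_x + P_y·(y/x)) and y* = (y/x)·x*.
Numerically y/x = 0.215561, so x* = 36/(3.25 + 7·0.215561) = 7.5647 and y* = 0.215561·7.5647 = 1.6307.
Expenditure on y: 7·1.6307 = 11.4146; share = 0.3171.

share on y = 0.3171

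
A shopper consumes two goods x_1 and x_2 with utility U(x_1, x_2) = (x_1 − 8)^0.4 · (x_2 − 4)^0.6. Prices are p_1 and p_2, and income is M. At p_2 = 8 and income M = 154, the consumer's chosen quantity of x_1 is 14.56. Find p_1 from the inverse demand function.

p_1 = 5

This is Cobb-Douglas in (x_1−8, x_2−4): tangency gives 0.4·p_2·(x_2−4) = 0.6·p_1·(x_1−8).
Substituting into the budget: x_1* = 8 + 0.4·(M − 8·p_1 − 4·p_2)/p_1, and x_2* = 4 + 0.6·(…)/p_2.
Set x_1* = 14.56 in the demand function and solve for p_1: p_1 = 5.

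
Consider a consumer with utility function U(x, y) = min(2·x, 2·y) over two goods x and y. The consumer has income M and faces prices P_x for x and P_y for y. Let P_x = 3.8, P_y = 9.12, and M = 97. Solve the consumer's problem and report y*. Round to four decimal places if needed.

y* = 7.5077

Leontief preferences: the optimum is at the kink where x/2 = y/2, i.e. y = x.
Budget: P_x·x + P_y·x = M, so (2·P_x + 2·P_y)·x = 2·M.
Demand: x*(P_x,P_y,M) = 2·M/(2·P_x + 2·P_y), y* = 2·M/(2·P_x + 2·P_y).
Here 2·3.8 + 2·9.12 = 25.84, giving y* = 7.5077.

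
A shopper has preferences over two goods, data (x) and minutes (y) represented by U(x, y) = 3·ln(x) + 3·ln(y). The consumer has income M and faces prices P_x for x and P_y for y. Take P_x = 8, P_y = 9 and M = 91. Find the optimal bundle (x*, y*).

x* = 5.6875, y* = 5.0556

Tangency: MRS = y/x = P_x/P_y.
So 3·P_y·y = 3·P_x·x; combined with the budget, a share 0.5 of income goes to x.
Demand: x*(P_x,P_y,M) = 0.5·M/P_x and y* = 0.5·M/P_y.
At P_x=8, P_y=9, M=91: x* = 0.5·91/8 = 5.6875, y* = 5.0556.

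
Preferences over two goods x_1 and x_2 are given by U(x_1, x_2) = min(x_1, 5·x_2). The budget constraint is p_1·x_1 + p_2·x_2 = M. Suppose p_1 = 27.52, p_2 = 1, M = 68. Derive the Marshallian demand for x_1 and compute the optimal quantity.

Leontief preferences: the optimum is at the kink where x_1/5 = x_2/1, i.e. x_2 = (1/5)·x_1.
Budget: p_1·x_1 + p_2·(1/5)·x_1 = M, so (5·p_1 + p_2)·x_1 = 5·M.
Demand: x_1*(p_1,p_2,M) = 5·M/(5·p_1 + p_2), x_2* = M/(5·p_1 + p_2).
Here 5·27.52 + 1 = 138.6, giving x_1* = 2.4531.

x_1* = 2.4531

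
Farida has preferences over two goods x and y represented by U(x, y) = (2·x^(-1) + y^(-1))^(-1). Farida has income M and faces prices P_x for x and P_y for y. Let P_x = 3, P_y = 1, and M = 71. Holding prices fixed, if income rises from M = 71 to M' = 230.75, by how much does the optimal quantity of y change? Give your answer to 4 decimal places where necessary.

Δy* = 46.3112

MU_x ∝ 2·x^(-2), MU_y ∝ y^(-2), so MRS = 2·(y/x)^(2) = P_x/P_y.
Hence y/x = ((1/2)·P_x/P_y)^(1/(2)), i.e. raised to the 0.5 power.
With the ratio pinned down, the budget gives x* = M/(P_x + P_y·(y/x)) and y* = (y/x)·x*.
Numerically y/x = 1.224745, so x* = 71/(3 + 1·1.224745) = 16.8057 and y* = 1.224745·16.8057 = 20.5828.
At M' = 230.75: y* = 66.894. Change: 66.894 − 20.5828 = 46.3112.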